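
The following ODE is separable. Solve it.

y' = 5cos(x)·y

Separating variables and integrating:
ln|y| = 5sin(x) + C

General solution: y = Ce^(5sin(x))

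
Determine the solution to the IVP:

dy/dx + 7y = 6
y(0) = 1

General solution: y = 6/7 + Ce^(-7x)
Applying y(0) = 1: C = 1 - 6/7 = 1/7
Particular solution: y = 6/7 + (1/7)e^(-7x)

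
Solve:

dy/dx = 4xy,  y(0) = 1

General solution: y = Ce^(2x²)
Applying IC y(0) = 1:
Particular solution: y = e^(2x²)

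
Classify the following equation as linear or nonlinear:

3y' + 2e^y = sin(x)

Nonlinear (e^y is nonlinear in y)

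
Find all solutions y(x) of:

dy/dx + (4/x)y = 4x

Using integrating factor method:

General solution: y = (2/3)x^2 + Cx^(-4)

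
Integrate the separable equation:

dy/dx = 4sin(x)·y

Separating variables and integrating:
ln|y| = -4cos(x) + C

General solution: y = Ce^(-4cos(x))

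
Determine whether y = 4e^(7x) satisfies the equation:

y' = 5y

Verification:
y = 4e^(7x)
y' = 28e^(7x)
But 5y = 20e^(7x)
y' ≠ 5y — the derivative does not match

No, it is not a solution.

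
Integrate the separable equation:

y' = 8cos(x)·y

Separating variables and integrating:
ln|y| = 8sin(x) + C

General solution: y = Ce^(8sin(x))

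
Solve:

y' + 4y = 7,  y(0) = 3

General solution: y = 7/4 + Ce^(-4x)
Applying y(0) = 3: C = 3 - 7/4 = 5/4
Particular solution: y = 7/4 + (5/4)e^(-4x)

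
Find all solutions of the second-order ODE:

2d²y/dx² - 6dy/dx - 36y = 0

Characteristic equation: 2r² - 6r - 36 = 0
Divide by 2: r² - 3r - 18 = 0
Roots: r = 6, -3 (distinct real)
General solution: y = C₁e^(6x) + C₂e^(-3x)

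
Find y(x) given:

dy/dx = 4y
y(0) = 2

General solution: y = Ce^(4x)
Applying IC y(0) = 2:
Particular solution: y = 2e^(4x)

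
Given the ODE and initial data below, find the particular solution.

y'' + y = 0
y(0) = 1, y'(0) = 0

General solution: y = C₁cos(x) + C₂sin(x)
Complex roots r = ±i
Applying ICs: C₁ = 1, C₂ = 0
Particular solution: y = cos(x)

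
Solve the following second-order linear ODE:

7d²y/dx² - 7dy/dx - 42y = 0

Characteristic equation: 7r² - 7r - 42 = 0
Divide by 7: r² - r - 6 = 0
Roots: r = 3, -2 (distinct real)
General solution: y = C₁e^(3x) + C₂e^(-2x)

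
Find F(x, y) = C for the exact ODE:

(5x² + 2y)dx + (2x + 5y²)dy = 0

Verify exactness: ∂M/∂y = ∂N/∂x ✓
Find F(x,y) such that ∂F/∂x = M, ∂F/∂y = N
Solution: 5x³/3 + 2xy + 5y³/3 = C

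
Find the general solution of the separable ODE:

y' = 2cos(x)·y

Separating variables and integrating:
ln|y| = 2sin(x) + C

General solution: y = Ce^(2sin(x))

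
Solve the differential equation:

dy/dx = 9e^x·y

Separating variables and integrating:
ln|y| = 9e^x + C

General solution: y = Ce^(9e^x)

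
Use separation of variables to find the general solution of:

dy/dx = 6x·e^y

Separating variables and integrating:
-e^(-y) = 3x² + C

General solution: y = -ln(C - 3x²)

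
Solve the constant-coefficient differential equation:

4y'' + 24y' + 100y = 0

Characteristic equation: 4r² + 24r + 100 = 0
Divide by 4: r² + 6r + 25 = 0
Roots: r = -3 ± 4i (complex conjugates)
General solution: y = e^(-3x)(C₁cos(4x) + C₂sin(4x))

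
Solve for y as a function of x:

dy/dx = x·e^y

Separating variables and integrating:
-e^(-y) = x²/2 + C

General solution: y = -ln(C - x²/2)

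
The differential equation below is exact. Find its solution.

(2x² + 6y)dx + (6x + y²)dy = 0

Verify exactness: ∂M/∂y = ∂N/∂x ✓
Find F(x,y) such that ∂F/∂x = M, ∂F/∂y = N
Solution: 2x³/3 + 6xy + y³/3 = C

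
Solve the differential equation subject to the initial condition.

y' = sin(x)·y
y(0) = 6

General solution: y = Ce^(-cos(x))
Applying IC y(0) = 6:
Particular solution: y = 6e^(1-cos(x))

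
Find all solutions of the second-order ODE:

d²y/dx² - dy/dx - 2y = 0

Characteristic equation: r² - r - 2 = 0
Roots: r = 2, -1 (distinct real)
General solution: y = C₁e^(2x) + C₂e^(-x)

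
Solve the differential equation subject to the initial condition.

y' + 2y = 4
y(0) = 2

General solution: y = 2 + Ce^(-2x)
Applying y(0) = 2: C = 2 - 2 = 0
Particular solution: y = 2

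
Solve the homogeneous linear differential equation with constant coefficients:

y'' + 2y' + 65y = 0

Characteristic equation: r² + 2r + 65 = 0
Roots: r = -1 ± 8i (complex conjugates)
General solution: y = e^(-x)(C₁cos(8x) + C₂sin(8x))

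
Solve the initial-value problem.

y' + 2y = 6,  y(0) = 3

General solution: y = 3 + Ce^(-2x)
Applying y(0) = 3: C = 3 - 3 = 0
Particular solution: y = 3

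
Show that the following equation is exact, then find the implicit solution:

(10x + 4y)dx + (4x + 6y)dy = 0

Verify exactness: ∂M/∂y = ∂N/∂x ✓
Find F(x,y) such that ∂F/∂x = M, ∂F/∂y = N
Solution: 5x² + 4xy + 3y² = C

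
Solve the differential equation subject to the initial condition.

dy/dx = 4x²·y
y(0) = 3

General solution: y = Ce^(4x³/3)
Applying IC y(0) = 3:
Particular solution: y = 3e^(4x³/3)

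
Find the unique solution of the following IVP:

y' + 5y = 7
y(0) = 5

General solution: y = 7/5 + Ce^(-5x)
Applying y(0) = 5: C = 5 - 7/5 = 18/5
Particular solution: y = 7/5 + (18/5)e^(-5x)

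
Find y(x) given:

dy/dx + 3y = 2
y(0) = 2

General solution: y = 2/3 + Ce^(-3x)
Applying y(0) = 2: C = 2 - 2/3 = 4/3
Particular solution: y = 2/3 + (4/3)e^(-3x)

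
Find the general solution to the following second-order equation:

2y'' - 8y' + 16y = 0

Characteristic equation: 2r² - 8r + 16 = 0
Divide by 2: r² - 4r + 8 = 0
Roots: r = 2 ± 2i (complex conjugates)
General solution: y = e^(2x)(C₁cos(2x) + C₂sin(2x))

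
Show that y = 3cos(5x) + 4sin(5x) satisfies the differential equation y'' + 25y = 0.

Verification:
y'' = -75cos(5x) - 100sin(5x)
y'' + 25y = 0 ✓

Yes, it is a solution.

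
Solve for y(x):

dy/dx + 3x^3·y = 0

Using integrating factor method:

General solution: y = Ce^(-3x^4/4)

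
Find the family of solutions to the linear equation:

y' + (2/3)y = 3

Using integrating factor method:

General solution: y = 9/2 + Ce^(-2x/3)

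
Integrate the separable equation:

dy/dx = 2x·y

Separating variables and integrating:
ln|y| = x^2 + C

General solution: y = Ce^(x^2)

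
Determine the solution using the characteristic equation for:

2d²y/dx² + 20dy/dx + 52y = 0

Characteristic equation: 2r² + 20r + 52 = 0
Divide by 2: r² + 10r + 26 = 0
Roots: r = -5 ± i (complex conjugates)
General solution: y = e^(-5x)(C₁cos(x) + C₂sin(x))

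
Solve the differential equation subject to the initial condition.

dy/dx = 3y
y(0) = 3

General solution: y = Ce^(3x)
Applying IC y(0) = 3:
Particular solution: y = 3e^(3x)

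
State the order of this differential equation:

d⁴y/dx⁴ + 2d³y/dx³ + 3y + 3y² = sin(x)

The order is 4 (highest derivative is of order 4).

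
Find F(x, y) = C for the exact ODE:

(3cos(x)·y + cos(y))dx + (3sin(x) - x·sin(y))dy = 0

Verify exactness: ∂M/∂y = ∂N/∂x ✓
Find F(x,y) such that ∂F/∂x = M, ∂F/∂y = N
Solution: 3sin(x)·y + x·cos(y) = C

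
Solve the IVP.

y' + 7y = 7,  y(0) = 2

General solution: y = 1 + Ce^(-7x)
Applying y(0) = 2: C = 2 - 1 = 1
Particular solution: y = 1 + e^(-7x)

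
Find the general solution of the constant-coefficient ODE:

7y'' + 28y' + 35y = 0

Characteristic equation: 7r² + 28r + 35 = 0
Divide by 7: r² + 4r + 5 = 0
Roots: r = -2 ± i (complex conjugates)
General solution: y = e^(-2x)(C₁cos(x) + C₂sin(x))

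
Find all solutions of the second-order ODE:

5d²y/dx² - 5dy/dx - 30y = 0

Characteristic equation: 5r² - 5r - 30 = 0
Divide by 5: r² - r - 6 = 0
Roots: r = 3, -2 (distinct real)
General solution: y = C₁e^(3x) + C₂e^(-2x)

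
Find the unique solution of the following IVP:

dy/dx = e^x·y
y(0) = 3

General solution: y = Ce^(e^x)
Applying IC y(0) = 3:
Particular solution: y = 3e^(e^x - 1)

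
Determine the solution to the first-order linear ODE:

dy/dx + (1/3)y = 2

Using integrating factor method:

General solution: y = 6 + Ce^(-x/3)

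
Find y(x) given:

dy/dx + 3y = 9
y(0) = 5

General solution: y = 3 + Ce^(-3x)
Applying y(0) = 5: C = 5 - 3 = 2
Particular solution: y = 3 + 2e^(-3x)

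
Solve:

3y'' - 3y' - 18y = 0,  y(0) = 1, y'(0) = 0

General solution: y = C₁e^(3x) + C₂e^(-2x)
Applying ICs: C₁ = 2/5, C₂ = 3/5
Particular solution: y = (2/5)e^(3x) + (3/5)e^(-2x)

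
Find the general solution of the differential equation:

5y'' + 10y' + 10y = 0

Characteristic equation: 5r² + 10r + 10 = 0
Divide by 5: r² + 2r + 2 = 0
Roots: r = -1 ± i (complex conjugates)
General solution: y = e^(-x)(C₁cos(x) + C₂sin(x))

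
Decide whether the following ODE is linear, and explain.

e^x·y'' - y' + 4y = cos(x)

Linear (y and its derivatives appear to the first power only, no products of y terms)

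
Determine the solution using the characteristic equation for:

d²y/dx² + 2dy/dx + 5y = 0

Characteristic equation: r² + 2r + 5 = 0
Roots: r = -1 ± 2i (complex conjugates)
General solution: y = e^(-x)(C₁cos(2x) + C₂sin(2x))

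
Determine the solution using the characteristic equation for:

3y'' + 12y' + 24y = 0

Characteristic equation: 3r² + 12r + 24 = 0
Divide by 3: r² + 4r + 8 = 0
Roots: r = -2 ± 2i (complex conjugates)
General solution: y = e^(-2x)(C₁cos(2x) + C₂sin(2x))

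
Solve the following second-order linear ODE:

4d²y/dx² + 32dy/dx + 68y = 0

Characteristic equation: 4r² + 32r + 68 = 0
Divide by 4: r² + 8r + 17 = 0
Roots: r = -4 ± i (complex conjugates)
General solution: y = e^(-4x)(C₁cos(x) + C₂sin(x))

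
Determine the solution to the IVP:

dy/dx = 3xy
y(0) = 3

General solution: y = Ce^(3x²/2)
Applying IC y(0) = 3:
Particular solution: y = 3e^(3x²/2)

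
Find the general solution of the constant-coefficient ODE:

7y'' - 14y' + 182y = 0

Characteristic equation: 7r² - 14r + 182 = 0
Divide by 7: r² - 2r + 26 = 0
Roots: r = 1 ± 5i (complex conjugates)
General solution: y = e^x(C₁cos(5x) + C₂sin(5x))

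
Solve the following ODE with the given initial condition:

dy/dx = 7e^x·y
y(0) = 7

General solution: y = Ce^(7e^x)
Applying IC y(0) = 7:
Particular solution: y = 7e^(7(e^x - 1))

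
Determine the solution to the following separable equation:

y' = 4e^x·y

Separating variables and integrating:
ln|y| = 4e^x + C

General solution: y = Ce^(4e^x)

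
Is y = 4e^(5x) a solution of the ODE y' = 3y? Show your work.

Verification:
y = 4e^(5x)
y' = 20e^(5x)
But 3y = 12e^(5x)
y' ≠ 3y — the derivative does not match

No, it is not a solution.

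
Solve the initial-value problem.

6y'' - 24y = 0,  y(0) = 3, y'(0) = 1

General solution: y = C₁e^(2x) + C₂e^(-2x)
Applying ICs: C₁ = 7/4, C₂ = 5/4
Particular solution: y = (7/4)e^(2x) + (5/4)e^(-2x)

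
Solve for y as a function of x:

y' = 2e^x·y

Separating variables and integrating:
ln|y| = 2e^x + C

General solution: y = Ce^(2e^x)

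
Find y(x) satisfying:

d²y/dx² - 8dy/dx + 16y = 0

Characteristic equation: r² - 8r + 16 = 0
Factored: (r - 4)² = 0
Repeated root: r = 4
General solution: y = (C₁ + C₂x)e^(4x)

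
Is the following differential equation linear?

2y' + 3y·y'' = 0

No. Nonlinear (y·y'' term)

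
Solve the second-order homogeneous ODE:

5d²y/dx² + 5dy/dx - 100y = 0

Characteristic equation: 5r² + 5r - 100 = 0
Divide by 5: r² + r - 20 = 0
Roots: r = 4, -5 (distinct real)
General solution: y = C₁e^(4x) + C₂e^(-5x)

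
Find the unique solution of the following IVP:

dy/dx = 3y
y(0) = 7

General solution: y = Ce^(3x)
Applying IC y(0) = 7:
Particular solution: y = 7e^(3x)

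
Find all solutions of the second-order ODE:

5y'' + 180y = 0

Characteristic equation: 5r² + 180 = 0
Divide by 5: r² + 36 = 0
Roots: r = ±6i (complex conjugates)
General solution: y = C₁cos(6x) + C₂sin(6x)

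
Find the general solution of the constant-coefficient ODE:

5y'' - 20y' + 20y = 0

Characteristic equation: 5r² - 20r + 20 = 0
Divide by 5: r² - 4r + 4 = 0
Factored: (r - 2)² = 0
Repeated root: r = 2
General solution: y = (C₁ + C₂x)e^(2x)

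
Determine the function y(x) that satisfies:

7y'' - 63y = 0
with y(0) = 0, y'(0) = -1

General solution: y = C₁e^(3x) + C₂e^(-3x)
Applying ICs: C₁ = -1/6, C₂ = 1/6
Particular solution: y = -(1/6)e^(3x) + (1/6)e^(-3x)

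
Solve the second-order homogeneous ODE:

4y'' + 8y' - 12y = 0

Characteristic equation: 4r² + 8r - 12 = 0
Divide by 4: r² + 2r - 3 = 0
Roots: r = 1, -3 (distinct real)
General solution: y = C₁e^x + C₂e^(-3x)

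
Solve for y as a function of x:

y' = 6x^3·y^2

Separating variables and integrating:
-1/y = 3x^4/2 + C

General solution: y^-1 = (-3/2)x^4 + C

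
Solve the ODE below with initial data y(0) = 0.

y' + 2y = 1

General solution: y = 1/2 + Ce^(-2x)
Applying y(0) = 0: C = 0 - 1/2 = -1/2
Particular solution: y = 1/2 - (1/2)e^(-2x)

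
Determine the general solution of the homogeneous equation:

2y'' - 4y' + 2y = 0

Characteristic equation: 2r² - 4r + 2 = 0
Divide by 2: r² - 2r + 1 = 0
Factored: (r - 1)² = 0
Repeated root: r = 1
General solution: y = (C₁ + C₂x)e^x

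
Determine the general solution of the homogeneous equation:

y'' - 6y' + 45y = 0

Characteristic equation: r² - 6r + 45 = 0
Roots: r = 3 ± 6i (complex conjugates)
General solution: y = e^(3x)(C₁cos(6x) + C₂sin(6x))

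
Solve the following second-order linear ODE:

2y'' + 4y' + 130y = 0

Characteristic equation: 2r² + 4r + 130 = 0
Divide by 2: r² + 2r + 65 = 0
Roots: r = -1 ± 8i (complex conjugates)
General solution: y = e^(-x)(C₁cos(8x) + C₂sin(8x))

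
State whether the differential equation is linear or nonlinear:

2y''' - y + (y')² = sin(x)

Nonlinear ((y')² term)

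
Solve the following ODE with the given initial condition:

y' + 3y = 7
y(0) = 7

General solution: y = 7/3 + Ce^(-3x)
Applying y(0) = 7: C = 7 - 7/3 = 14/3
Particular solution: y = 7/3 + (14/3)e^(-3x)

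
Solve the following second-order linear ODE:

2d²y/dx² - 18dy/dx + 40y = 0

Characteristic equation: 2r² - 18r + 40 = 0
Divide by 2: r² - 9r + 20 = 0
Roots: r = 5, 4 (distinct real)
General solution: y = C₁e^(5x) + C₂e^(4x)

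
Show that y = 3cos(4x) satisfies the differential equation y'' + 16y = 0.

Verification:
y'' = -48cos(4x)
y'' + 16y = 0 ✓

Yes, it is a solution.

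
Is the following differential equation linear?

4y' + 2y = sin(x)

Yes. Linear (y and its derivatives appear to the first power only, no products of y terms)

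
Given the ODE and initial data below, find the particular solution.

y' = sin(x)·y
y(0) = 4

General solution: y = Ce^(-cos(x))
Applying IC y(0) = 4:
Particular solution: y = 4e^(1-cos(x))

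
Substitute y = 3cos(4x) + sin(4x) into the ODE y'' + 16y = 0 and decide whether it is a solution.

Verification:
y'' = -48cos(4x) - 16sin(4x)
y'' + 16y = 0 ✓

Yes, it is a solution.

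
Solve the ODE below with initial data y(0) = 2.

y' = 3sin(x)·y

General solution: y = Ce^(-3cos(x))
Applying IC y(0) = 2:
Particular solution: y = 2e^(3(1-cos(x)))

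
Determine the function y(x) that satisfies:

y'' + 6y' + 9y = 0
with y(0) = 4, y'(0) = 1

General solution: y = (C₁ + C₂x)e^(-3x)
Repeated root r = -3
Applying ICs: C₁ = 4, C₂ = 13
Particular solution: y = (4 + 13x)e^(-3x)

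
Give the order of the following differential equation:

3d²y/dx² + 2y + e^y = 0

The order is 2 (highest derivative is of order 2).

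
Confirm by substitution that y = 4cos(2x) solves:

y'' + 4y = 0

Verification:
y'' = -16cos(2x)
y'' + 4y = 0 ✓

Yes, it is a solution.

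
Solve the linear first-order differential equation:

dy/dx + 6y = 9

Using integrating factor method:

General solution: y = 3/2 + Ce^(-6x)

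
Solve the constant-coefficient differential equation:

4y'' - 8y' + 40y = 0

Characteristic equation: 4r² - 8r + 40 = 0
Divide by 4: r² - 2r + 10 = 0
Roots: r = 1 ± 3i (complex conjugates)
General solution: y = e^x(C₁cos(3x) + C₂sin(3x))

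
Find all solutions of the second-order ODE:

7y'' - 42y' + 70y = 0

Characteristic equation: 7r² - 42r + 70 = 0
Divide by 7: r² - 6r + 10 = 0
Roots: r = 3 ± i (complex conjugates)
General solution: y = e^(3x)(C₁cos(x) + C₂sin(x))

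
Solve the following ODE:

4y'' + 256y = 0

Characteristic equation: 4r² + 256 = 0
Divide by 4: r² + 64 = 0
Roots: r = ±8i (complex conjugates)
General solution: y = C₁cos(8x) + C₂sin(8x)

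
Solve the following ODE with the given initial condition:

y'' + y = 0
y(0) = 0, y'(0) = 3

General solution: y = C₁cos(x) + C₂sin(x)
Complex roots r = ±i
Applying ICs: C₁ = 0, C₂ = 3
Particular solution: y = 3sin(x)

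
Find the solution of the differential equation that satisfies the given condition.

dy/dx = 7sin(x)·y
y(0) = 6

General solution: y = Ce^(-7cos(x))
Applying IC y(0) = 6:
Particular solution: y = 6e^(7(1-cos(x)))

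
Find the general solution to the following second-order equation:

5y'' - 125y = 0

Characteristic equation: 5r² - 125 = 0
Divide by 5: r² - 25 = 0
Roots: r = 5, -5 (distinct real)
General solution: y = C₁e^(5x) + C₂e^(-5x)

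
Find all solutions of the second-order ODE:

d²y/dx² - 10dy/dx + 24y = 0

Characteristic equation: r² - 10r + 24 = 0
Roots: r = 4, 6 (distinct real)
General solution: y = C₁e^(4x) + C₂e^(6x)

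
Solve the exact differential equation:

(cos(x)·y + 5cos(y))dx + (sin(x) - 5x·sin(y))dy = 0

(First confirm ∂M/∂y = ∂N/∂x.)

Verify exactness: ∂M/∂y = ∂N/∂x ✓
Find F(x,y) such that ∂F/∂x = M, ∂F/∂y = N
Solution: sin(x)·y + 5x·cos(y) = C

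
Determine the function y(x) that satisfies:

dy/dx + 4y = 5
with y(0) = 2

General solution: y = 5/4 + Ce^(-4x)
Applying y(0) = 2: C = 2 - 5/4 = 3/4
Particular solution: y = 5/4 + (3/4)e^(-4x)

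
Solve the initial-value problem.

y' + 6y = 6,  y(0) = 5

General solution: y = 1 + Ce^(-6x)
Applying y(0) = 5: C = 5 - 1 = 4
Particular solution: y = 1 + 4e^(-6x)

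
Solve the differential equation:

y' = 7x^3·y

Separating variables and integrating:
ln|y| = 7x^4/4 + C

General solution: y = Ce^(7x^4/4)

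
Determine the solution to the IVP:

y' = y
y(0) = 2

General solution: y = Ce^x
Applying IC y(0) = 2:
Particular solution: y = 2e^x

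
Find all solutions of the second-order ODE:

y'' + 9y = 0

Characteristic equation: r² + 9 = 0
Roots: r = ±3i (complex conjugates)
General solution: y = C₁cos(3x) + C₂sin(3x)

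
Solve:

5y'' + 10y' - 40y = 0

Characteristic equation: 5r² + 10r - 40 = 0
Divide by 5: r² + 2r - 8 = 0
Roots: r = 2, -4 (distinct real)
General solution: y = C₁e^(2x) + C₂e^(-4x)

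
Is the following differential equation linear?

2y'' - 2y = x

Yes. Linear (y and its derivatives appear to the first power only, no products of y terms)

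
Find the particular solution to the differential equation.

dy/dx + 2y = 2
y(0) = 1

General solution: y = 1 + Ce^(-2x)
Applying y(0) = 1: C = 1 - 1 = 0
Particular solution: y = 1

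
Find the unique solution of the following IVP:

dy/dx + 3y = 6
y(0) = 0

General solution: y = 2 + Ce^(-3x)
Applying y(0) = 0: C = 0 - 2 = -2
Particular solution: y = 2 - 2e^(-3x)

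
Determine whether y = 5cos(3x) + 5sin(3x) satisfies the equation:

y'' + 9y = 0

Verification:
y'' = -45cos(3x) - 45sin(3x)
y'' + 9y = 0 ✓

Yes, it is a solution.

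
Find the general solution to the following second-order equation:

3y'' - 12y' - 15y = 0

Characteristic equation: 3r² - 12r - 15 = 0
Divide by 3: r² - 4r - 5 = 0
Roots: r = 5, -1 (distinct real)
General solution: y = C₁e^(5x) + C₂e^(-x)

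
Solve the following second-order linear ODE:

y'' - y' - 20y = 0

Characteristic equation: r² - r - 20 = 0
Roots: r = 5, -4 (distinct real)
General solution: y = C₁e^(5x) + C₂e^(-4x)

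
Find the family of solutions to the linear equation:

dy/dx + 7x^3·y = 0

Using integrating factor method:

General solution: y = Ce^(-7x^4/4)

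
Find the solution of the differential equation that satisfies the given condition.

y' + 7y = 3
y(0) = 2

General solution: y = 3/7 + Ce^(-7x)
Applying y(0) = 2: C = 2 - 3/7 = 11/7
Particular solution: y = 3/7 + (11/7)e^(-7x)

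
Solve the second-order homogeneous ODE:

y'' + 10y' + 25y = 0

Characteristic equation: r² + 10r + 25 = 0
Factored: (r + 5)² = 0
Repeated root: r = -5
General solution: y = (C₁ + C₂x)e^(-5x)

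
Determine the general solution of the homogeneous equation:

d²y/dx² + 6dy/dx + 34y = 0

Characteristic equation: r² + 6r + 34 = 0
Roots: r = -3 ± 5i (complex conjugates)
General solution: y = e^(-3x)(C₁cos(5x) + C₂sin(5x))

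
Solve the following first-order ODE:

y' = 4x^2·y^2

Separating variables and integrating:
-1/y = 4x^3/3 + C

General solution: y^-1 = (-4/3)x^3 + C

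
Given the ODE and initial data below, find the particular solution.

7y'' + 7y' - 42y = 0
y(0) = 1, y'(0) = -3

General solution: y = C₁e^(2x) + C₂e^(-3x)
Applying ICs: C₁ = 0, C₂ = 1
Particular solution: y = e^(-3x)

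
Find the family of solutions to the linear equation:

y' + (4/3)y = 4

Using integrating factor method:

General solution: y = 3 + Ce^(-4x/3)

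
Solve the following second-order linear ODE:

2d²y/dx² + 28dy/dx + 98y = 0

Characteristic equation: 2r² + 28r + 98 = 0
Divide by 2: r² + 14r + 49 = 0
Factored: (r + 7)² = 0
Repeated root: r = -7
General solution: y = (C₁ + C₂x)e^(-7x)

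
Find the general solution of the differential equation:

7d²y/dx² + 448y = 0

Characteristic equation: 7r² + 448 = 0
Divide by 7: r² + 64 = 0
Roots: r = ±8i (complex conjugates)
General solution: y = C₁cos(8x) + C₂sin(8x)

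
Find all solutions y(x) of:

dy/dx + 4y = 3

Using integrating factor method:

General solution: y = 3/4 + Ce^(-4x)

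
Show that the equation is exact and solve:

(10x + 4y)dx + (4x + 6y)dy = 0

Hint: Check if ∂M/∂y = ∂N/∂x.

Verify exactness: ∂M/∂y = ∂N/∂x ✓
Find F(x,y) such that ∂F/∂x = M, ∂F/∂y = N
Solution: 5x² + 4xy + 3y² = C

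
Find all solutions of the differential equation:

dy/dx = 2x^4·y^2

Separating variables and integrating:
-1/y = 2x^5/5 + C

General solution: y^-1 = (-2/5)x^5 + C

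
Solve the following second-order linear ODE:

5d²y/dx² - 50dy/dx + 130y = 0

Characteristic equation: 5r² - 50r + 130 = 0
Divide by 5: r² - 10r + 26 = 0
Roots: r = 5 ± i (complex conjugates)
General solution: y = e^(5x)(C₁cos(x) + C₂sin(x))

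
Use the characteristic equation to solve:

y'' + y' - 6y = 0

Characteristic equation: r² + r - 6 = 0
Roots: r = 2, -3 (distinct real)
General solution: y = C₁e^(2x) + C₂e^(-3x)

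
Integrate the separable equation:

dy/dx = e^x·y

Separating variables and integrating:
ln|y| = e^x + C

General solution: y = Ce^(e^x)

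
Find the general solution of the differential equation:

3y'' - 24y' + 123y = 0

Characteristic equation: 3r² - 24r + 123 = 0
Divide by 3: r² - 8r + 41 = 0
Roots: r = 4 ± 5i (complex conjugates)
General solution: y = e^(4x)(C₁cos(5x) + C₂sin(5x))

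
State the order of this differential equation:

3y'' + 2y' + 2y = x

The order is 2 (highest derivative is of order 2).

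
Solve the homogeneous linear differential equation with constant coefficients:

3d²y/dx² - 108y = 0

Characteristic equation: 3r² - 108 = 0
Divide by 3: r² - 36 = 0
Roots: r = 6, -6 (distinct real)
General solution: y = C₁e^(6x) + C₂e^(-6x)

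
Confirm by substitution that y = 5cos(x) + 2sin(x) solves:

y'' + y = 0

Verification:
y'' = -5cos(x) - 2sin(x)
y'' + y = 0 ✓

Yes, it is a solution.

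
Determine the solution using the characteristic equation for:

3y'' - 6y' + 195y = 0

Characteristic equation: 3r² - 6r + 195 = 0
Divide by 3: r² - 2r + 65 = 0
Roots: r = 1 ± 8i (complex conjugates)
General solution: y = e^x(C₁cos(8x) + C₂sin(8x))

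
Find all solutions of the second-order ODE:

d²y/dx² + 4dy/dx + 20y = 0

Characteristic equation: r² + 4r + 20 = 0
Roots: r = -2 ± 4i (complex conjugates)
General solution: y = e^(-2x)(C₁cos(4x) + C₂sin(4x))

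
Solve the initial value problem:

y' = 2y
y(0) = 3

General solution: y = Ce^(2x)
Applying IC y(0) = 3:
Particular solution: y = 3e^(2x)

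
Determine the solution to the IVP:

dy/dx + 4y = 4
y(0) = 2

General solution: y = 1 + Ce^(-4x)
Applying y(0) = 2: C = 2 - 1 = 1
Particular solution: y = 1 + e^(-4x)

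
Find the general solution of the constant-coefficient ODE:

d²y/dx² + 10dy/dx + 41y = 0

Characteristic equation: r² + 10r + 41 = 0
Roots: r = -5 ± 4i (complex conjugates)
General solution: y = e^(-5x)(C₁cos(4x) + C₂sin(4x))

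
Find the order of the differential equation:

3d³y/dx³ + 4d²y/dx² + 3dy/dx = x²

The order is 3 (highest derivative is of order 3).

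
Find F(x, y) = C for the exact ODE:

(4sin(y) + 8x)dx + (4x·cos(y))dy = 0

Verify exactness: ∂M/∂y = ∂N/∂x ✓
Find F(x,y) such that ∂F/∂x = M, ∂F/∂y = N
Solution: 4x·sin(y) + 4x² = C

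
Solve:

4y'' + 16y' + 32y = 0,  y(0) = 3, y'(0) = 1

General solution: y = e^(-2x)(C₁cos(2x) + C₂sin(2x))
Complex roots r = -2 ± 2i
Applying ICs: C₁ = 3, C₂ = 7/2
Particular solution: y = e^(-2x)(3cos(2x) + (7/2)sin(2x))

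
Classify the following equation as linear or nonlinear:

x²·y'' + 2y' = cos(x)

Linear (y and its derivatives appear to the first power only, no products of y terms)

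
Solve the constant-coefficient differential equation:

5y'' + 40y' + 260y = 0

Characteristic equation: 5r² + 40r + 260 = 0
Divide by 5: r² + 8r + 52 = 0
Roots: r = -4 ± 6i (complex conjugates)
General solution: y = e^(-4x)(C₁cos(6x) + C₂sin(6x))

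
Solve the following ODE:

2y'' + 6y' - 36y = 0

Characteristic equation: 2r² + 6r - 36 = 0
Divide by 2: r² + 3r - 18 = 0
Roots: r = 3, -6 (distinct real)
General solution: y = C₁e^(3x) + C₂e^(-6x)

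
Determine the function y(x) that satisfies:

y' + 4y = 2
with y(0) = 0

General solution: y = 1/2 + Ce^(-4x)
Applying y(0) = 0: C = 0 - 1/2 = -1/2
Particular solution: y = 1/2 - (1/2)e^(-4x)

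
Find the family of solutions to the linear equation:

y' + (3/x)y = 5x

Using integrating factor method:

General solution: y = x^2 + Cx^(-3)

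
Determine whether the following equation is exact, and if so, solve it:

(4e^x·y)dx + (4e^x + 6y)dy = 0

Verify exactness: ∂M/∂y = ∂N/∂x ✓
Find F(x,y) such that ∂F/∂x = M, ∂F/∂y = N
Solution: 4e^x·y + 3y² = C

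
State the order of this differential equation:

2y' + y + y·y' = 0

The order is 1 (highest derivative is of order 1).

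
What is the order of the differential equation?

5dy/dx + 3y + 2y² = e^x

The order is 1 (highest derivative is of order 1).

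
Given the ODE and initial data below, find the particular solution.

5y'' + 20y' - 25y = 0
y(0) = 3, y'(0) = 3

General solution: y = C₁e^x + C₂e^(-5x)
Applying ICs: C₁ = 3, C₂ = 0
Particular solution: y = 3e^x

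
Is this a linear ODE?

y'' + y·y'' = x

No. Nonlinear (y·y'' term)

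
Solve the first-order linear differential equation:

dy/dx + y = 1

Using integrating factor method:

General solution: y = 1 + Ce^(-x)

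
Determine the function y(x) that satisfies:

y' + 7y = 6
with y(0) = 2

General solution: y = 6/7 + Ce^(-7x)
Applying y(0) = 2: C = 2 - 6/7 = 8/7
Particular solution: y = 6/7 + (8/7)e^(-7x)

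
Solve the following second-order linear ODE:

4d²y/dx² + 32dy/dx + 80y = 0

Characteristic equation: 4r² + 32r + 80 = 0
Divide by 4: r² + 8r + 20 = 0
Roots: r = -4 ± 2i (complex conjugates)
General solution: y = e^(-4x)(C₁cos(2x) + C₂sin(2x))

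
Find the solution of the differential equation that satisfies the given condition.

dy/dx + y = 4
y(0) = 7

General solution: y = 4 + Ce^(-x)
Applying y(0) = 7: C = 7 - 4 = 3
Particular solution: y = 4 + 3e^(-x)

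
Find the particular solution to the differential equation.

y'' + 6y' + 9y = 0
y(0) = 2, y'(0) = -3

General solution: y = (C₁ + C₂x)e^(-3x)
Repeated root r = -3
Applying ICs: C₁ = 2, C₂ = 3
Particular solution: y = (2 + 3x)e^(-3x)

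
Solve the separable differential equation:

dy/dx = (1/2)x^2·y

Separating variables and integrating:
ln|y| = x^3/6 + C

General solution: y = Ce^(x^3/6)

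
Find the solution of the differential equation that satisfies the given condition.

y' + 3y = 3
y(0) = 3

General solution: y = 1 + Ce^(-3x)
Applying y(0) = 3: C = 3 - 1 = 2
Particular solution: y = 1 + 2e^(-3x)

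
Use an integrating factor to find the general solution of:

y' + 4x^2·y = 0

Using integrating factor method:

General solution: y = Ce^(-4x^3/3)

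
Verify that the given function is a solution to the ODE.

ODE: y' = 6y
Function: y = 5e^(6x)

Verification:
y = 5e^(6x)
y' = 30e^(6x)
6y = 30e^(6x)
y' = 6y ✓

Yes, it is a solution.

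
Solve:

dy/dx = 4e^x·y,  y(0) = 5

General solution: y = Ce^(4e^x)
Applying IC y(0) = 5:
Particular solution: y = 5e^(4(e^x - 1))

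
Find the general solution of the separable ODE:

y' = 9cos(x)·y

Separating variables and integrating:
ln|y| = 9sin(x) + C

General solution: y = Ce^(9sin(x))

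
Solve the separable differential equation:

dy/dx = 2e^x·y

Separating variables and integrating:
ln|y| = 2e^x + C

General solution: y = Ce^(2e^x)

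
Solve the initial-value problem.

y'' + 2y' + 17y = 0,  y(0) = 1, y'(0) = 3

General solution: y = e^(-x)(C₁cos(4x) + C₂sin(4x))
Complex roots r = -1 ± 4i
Applying ICs: C₁ = 1, C₂ = 1
Particular solution: y = e^(-x)(cos(4x) + sin(4x))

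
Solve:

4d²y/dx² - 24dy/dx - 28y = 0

Characteristic equation: 4r² - 24r - 28 = 0
Divide by 4: r² - 6r - 7 = 0
Roots: r = 7, -1 (distinct real)
General solution: y = C₁e^(7x) + C₂e^(-x)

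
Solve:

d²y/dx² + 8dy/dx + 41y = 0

Characteristic equation: r² + 8r + 41 = 0
Roots: r = -4 ± 5i (complex conjugates)
General solution: y = e^(-4x)(C₁cos(5x) + C₂sin(5x))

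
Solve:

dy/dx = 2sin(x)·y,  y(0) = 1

General solution: y = Ce^(-2cos(x))
Applying IC y(0) = 1:
Particular solution: y = e^(2(1-cos(x)))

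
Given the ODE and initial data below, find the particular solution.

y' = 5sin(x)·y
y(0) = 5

General solution: y = Ce^(-5cos(x))
Applying IC y(0) = 5:
Particular solution: y = 5e^(5(1-cos(x)))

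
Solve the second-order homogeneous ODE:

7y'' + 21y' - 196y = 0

Characteristic equation: 7r² + 21r - 196 = 0
Divide by 7: r² + 3r - 28 = 0
Roots: r = 4, -7 (distinct real)
General solution: y = C₁e^(4x) + C₂e^(-7x)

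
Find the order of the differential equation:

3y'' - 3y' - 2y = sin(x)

The order is 2 (highest derivative is of order 2).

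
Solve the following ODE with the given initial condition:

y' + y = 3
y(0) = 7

General solution: y = 3 + Ce^(-x)
Applying y(0) = 7: C = 7 - 3 = 4
Particular solution: y = 3 + 4e^(-x)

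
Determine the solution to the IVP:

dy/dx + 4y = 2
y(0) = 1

General solution: y = 1/2 + Ce^(-4x)
Applying y(0) = 1: C = 1 - 1/2 = 1/2
Particular solution: y = 1/2 + (1/2)e^(-4x)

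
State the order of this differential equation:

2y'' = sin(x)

The order is 2 (highest derivative is of order 2).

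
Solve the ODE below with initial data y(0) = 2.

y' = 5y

General solution: y = Ce^(5x)
Applying IC y(0) = 2:
Particular solution: y = 2e^(5x)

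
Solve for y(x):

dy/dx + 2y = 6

Using integrating factor method:

General solution: y = 3 + Ce^(-2x)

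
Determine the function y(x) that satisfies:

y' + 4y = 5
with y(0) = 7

General solution: y = 5/4 + Ce^(-4x)
Applying y(0) = 7: C = 7 - 5/4 = 23/4
Particular solution: y = 5/4 + (23/4)e^(-4x)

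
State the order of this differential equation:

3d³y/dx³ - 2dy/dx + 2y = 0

The order is 3 (highest derivative is of order 3).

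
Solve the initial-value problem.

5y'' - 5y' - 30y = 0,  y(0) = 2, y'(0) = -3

General solution: y = C₁e^(3x) + C₂e^(-2x)
Applying ICs: C₁ = 1/5, C₂ = 9/5
Particular solution: y = (1/5)e^(3x) + (9/5)e^(-2x)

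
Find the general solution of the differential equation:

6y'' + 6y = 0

Characteristic equation: 6r² + 6 = 0
Divide by 6: r² + 1 = 0
Roots: r = ±i (complex conjugates)
General solution: y = C₁cos(x) + C₂sin(x)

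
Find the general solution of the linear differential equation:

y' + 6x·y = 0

Using integrating factor method:

General solution: y = Ce^(-3x^2)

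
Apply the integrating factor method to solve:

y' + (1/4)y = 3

Using integrating factor method:

General solution: y = 12 + Ce^(-x/4)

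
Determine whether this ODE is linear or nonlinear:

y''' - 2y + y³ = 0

Nonlinear (y³ term)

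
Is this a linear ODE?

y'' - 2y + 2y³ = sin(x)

No. Nonlinear (y³ term)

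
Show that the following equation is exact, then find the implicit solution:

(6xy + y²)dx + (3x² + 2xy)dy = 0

Verify exactness: ∂M/∂y = ∂N/∂x ✓
Find F(x,y) such that ∂F/∂x = M, ∂F/∂y = N
Solution: 3x²y + xy² = C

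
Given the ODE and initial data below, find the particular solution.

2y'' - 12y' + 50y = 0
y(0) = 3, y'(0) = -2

General solution: y = e^(3x)(C₁cos(4x) + C₂sin(4x))
Complex roots r = 3 ± 4i
Applying ICs: C₁ = 3, C₂ = -11/4
Particular solution: y = e^(3x)(3cos(4x) - (11/4)sin(4x))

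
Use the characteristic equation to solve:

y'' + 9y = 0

Characteristic equation: r² + 9 = 0
Roots: r = ±3i (complex conjugates)
General solution: y = C₁cos(3x) + C₂sin(3x)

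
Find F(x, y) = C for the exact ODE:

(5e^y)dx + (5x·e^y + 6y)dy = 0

Verify exactness: ∂M/∂y = ∂N/∂x ✓
Find F(x,y) such that ∂F/∂x = M, ∂F/∂y = N
Solution: 5x·e^y + 3y² = C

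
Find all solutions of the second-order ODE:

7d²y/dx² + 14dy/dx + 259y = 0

Characteristic equation: 7r² + 14r + 259 = 0
Divide by 7: r² + 2r + 37 = 0
Roots: r = -1 ± 6i (complex conjugates)
General solution: y = e^(-x)(C₁cos(6x) + C₂sin(6x))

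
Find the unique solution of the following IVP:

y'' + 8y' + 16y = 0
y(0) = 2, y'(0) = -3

General solution: y = (C₁ + C₂x)e^(-4x)
Repeated root r = -4
Applying ICs: C₁ = 2, C₂ = 5
Particular solution: y = (2 + 5x)e^(-4x)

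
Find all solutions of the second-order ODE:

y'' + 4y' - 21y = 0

Characteristic equation: r² + 4r - 21 = 0
Roots: r = 3, -7 (distinct real)
General solution: y = C₁e^(3x) + C₂e^(-7x)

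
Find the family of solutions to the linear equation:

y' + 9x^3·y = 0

Using integrating factor method:

General solution: y = Ce^(-9x^4/4)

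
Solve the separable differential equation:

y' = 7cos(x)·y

Separating variables and integrating:
ln|y| = 7sin(x) + C

General solution: y = Ce^(7sin(x))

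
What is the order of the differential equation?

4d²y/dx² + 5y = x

The order is 2 (highest derivative is of order 2).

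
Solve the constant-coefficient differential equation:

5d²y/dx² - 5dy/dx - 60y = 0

Characteristic equation: 5r² - 5r - 60 = 0
Divide by 5: r² - r - 12 = 0
Roots: r = 4, -3 (distinct real)
General solution: y = C₁e^(4x) + C₂e^(-3x)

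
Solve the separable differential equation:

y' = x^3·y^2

Separating variables and integrating:
-1/y = x^4/4 + C

General solution: y^-1 = (-1/4)x^4 + C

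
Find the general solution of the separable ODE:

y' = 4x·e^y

Separating variables and integrating:
-e^(-y) = 2x² + C

General solution: y = -ln(C - 2x²)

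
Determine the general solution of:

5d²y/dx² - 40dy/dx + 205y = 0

Characteristic equation: 5r² - 40r + 205 = 0
Divide by 5: r² - 8r + 41 = 0
Roots: r = 4 ± 5i (complex conjugates)
General solution: y = e^(4x)(C₁cos(5x) + C₂sin(5x))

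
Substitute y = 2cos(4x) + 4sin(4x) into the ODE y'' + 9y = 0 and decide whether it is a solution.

Verification:
y'' = -32cos(4x) - 64sin(4x)
y'' + 9y ≠ 0 (frequency mismatch: got 16 instead of 9)

No, it is not a solution.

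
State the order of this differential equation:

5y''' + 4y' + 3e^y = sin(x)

The order is 3 (highest derivative is of order 3).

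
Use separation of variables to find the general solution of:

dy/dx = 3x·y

Separating variables and integrating:
ln|y| = 3x^2/2 + C

General solution: y = Ce^(3x^2/2)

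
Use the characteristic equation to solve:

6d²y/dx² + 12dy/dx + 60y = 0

Characteristic equation: 6r² + 12r + 60 = 0
Divide by 6: r² + 2r + 10 = 0
Roots: r = -1 ± 3i (complex conjugates)
General solution: y = e^(-x)(C₁cos(3x) + C₂sin(3x))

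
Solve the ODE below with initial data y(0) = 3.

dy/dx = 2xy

General solution: y = Ce^(x²)
Applying IC y(0) = 3:
Particular solution: y = 3e^(x²)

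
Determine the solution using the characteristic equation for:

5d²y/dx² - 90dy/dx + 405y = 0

Characteristic equation: 5r² - 90r + 405 = 0
Divide by 5: r² - 18r + 81 = 0
Factored: (r - 9)² = 0
Repeated root: r = 9
General solution: y = (C₁ + C₂x)e^(9x)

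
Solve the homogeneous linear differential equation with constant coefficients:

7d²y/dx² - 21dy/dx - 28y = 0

Characteristic equation: 7r² - 21r - 28 = 0
Divide by 7: r² - 3r - 4 = 0
Roots: r = 4, -1 (distinct real)
General solution: y = C₁e^(4x) + C₂e^(-x)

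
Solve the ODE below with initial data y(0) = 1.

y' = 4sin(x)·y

General solution: y = Ce^(-4cos(x))
Applying IC y(0) = 1:
Particular solution: y = e^(4(1-cos(x)))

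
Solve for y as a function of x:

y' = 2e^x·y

Separating variables and integrating:
ln|y| = 2e^x + C

General solution: y = Ce^(2e^x)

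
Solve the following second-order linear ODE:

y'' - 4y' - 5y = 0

Characteristic equation: r² - 4r - 5 = 0
Roots: r = 5, -1 (distinct real)
General solution: y = C₁e^(5x) + C₂e^(-x)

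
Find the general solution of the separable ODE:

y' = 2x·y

Separating variables and integrating:
ln|y| = x^2 + C

General solution: y = Ce^(x^2)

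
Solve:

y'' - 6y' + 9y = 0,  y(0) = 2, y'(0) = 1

General solution: y = (C₁ + C₂x)e^(3x)
Repeated root r = 3
Applying ICs: C₁ = 2, C₂ = -5
Particular solution: y = (2 - 5x)e^(3x)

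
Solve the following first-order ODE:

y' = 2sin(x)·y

Separating variables and integrating:
ln|y| = -2cos(x) + C

General solution: y = Ce^(-2cos(x))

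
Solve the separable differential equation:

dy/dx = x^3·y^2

Separating variables and integrating:
-1/y = x^4/4 + C

General solution: y^-1 = (-1/4)x^4 + C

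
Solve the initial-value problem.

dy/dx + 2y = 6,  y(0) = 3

General solution: y = 3 + Ce^(-2x)
Applying y(0) = 3: C = 3 - 3 = 0
Particular solution: y = 3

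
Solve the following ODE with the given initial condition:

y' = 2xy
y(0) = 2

General solution: y = Ce^(x²)
Applying IC y(0) = 2:
Particular solution: y = 2e^(x²)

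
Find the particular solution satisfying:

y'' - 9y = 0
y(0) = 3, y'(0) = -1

General solution: y = C₁e^(3x) + C₂e^(-3x)
Applying ICs: C₁ = 4/3, C₂ = 5/3
Particular solution: y = (4/3)e^(3x) + (5/3)e^(-3x)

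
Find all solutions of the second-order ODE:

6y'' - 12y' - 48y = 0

Characteristic equation: 6r² - 12r - 48 = 0
Divide by 6: r² - 2r - 8 = 0
Roots: r = 4, -2 (distinct real)
General solution: y = C₁e^(4x) + C₂e^(-2x)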